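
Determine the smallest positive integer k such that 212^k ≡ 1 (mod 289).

136

ord(212) | φ(289) = φ(17^2) = 17·(17−1) = 272 = 2^4 · 17.
Divisors of 272: 1, 2, 4, 8, 16, 17, 34, 68, 136, 272.
Compute 212^d (mod 289) for the divisors d until we hit 1:
212^1 ≡ 212 (mod 289)
212^2 ≡ 149 (mod 289)
212^4 ≡ 237 (mod 289)
212^8 ≡ 103 (mod 289)
212^16 ≡ 205 (mod 289)
212^17 ≡ 110 (mod 289)
212^34 ≡ 251 (mod 289)
212^68 ≡ 288 (mod 289)
212^136 ≡ 1 (mod 289) ✓
So ord_289(212) = 136.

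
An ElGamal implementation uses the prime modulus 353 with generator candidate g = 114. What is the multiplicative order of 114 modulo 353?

352

Since 114 ∈ (Z/353Z)^×, its order divides φ(353) = 353 − 1 = 352 = 2^5 · 11.
Divisors of 352: 1, 2, 4, 8, 11, 16, 22, 32, 44, 88, 176, 352.
Check 114^d mod 353 for each divisor in increasing order:
114^1 ≡ 114 (mod 353)
114^2 ≡ 288 (mod 353)
114^4 ≡ 342 (mod 353)
114^8 ≡ 121 (mod 353)
114^11 ≡ 10 (mod 353)
114^16 ≡ 168 (mod 353)
114^22 ≡ 100 (mod 353)
114^32 ≡ 337 (mod 353)
114^44 ≡ 116 (mod 353)
114^88 ≡ 42 (mod 353)
114^176 ≡ 352 (mod 353)
114^352 ≡ 1 (mod 353) ✓
Therefore the multiplicative order of 114 modulo 353 is 352.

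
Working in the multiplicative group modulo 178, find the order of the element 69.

44

By Lagrange's theorem, ord_178(69) divides φ(178) = φ(2)·φ(89) = 1·88 = 88 = 2^3 · 11.
Divisors of 88: 1, 2, 4, 8, 11, 22, 44, 88.
Compute 69^d (mod 178) for the divisors d until we hit 1:
69^1 ≡ 69 (mod 178)
69^2 ≡ 133 (mod 178)
69^4 ≡ 67 (mod 178)
69^8 ≡ 39 (mod 178)
69^11 ≡ 123 (mod 178)
69^22 ≡ 177 (mod 178)
69^44 ≡ 1 (mod 178) ✓
Hence ord(69) = 44.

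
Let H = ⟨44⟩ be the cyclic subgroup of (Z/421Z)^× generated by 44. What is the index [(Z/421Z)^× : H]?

By Lagrange's theorem, ord_421(44) divides φ(421) = 421 − 1 = 420 = 2^2 · 3 · 5 · 7.
Divisors of 420: 1, 2, 3, 4, 5, 6, 7, 10, 12, 14, 15, 20, 21, 28, 30, 35, 42, 60, 70, 84, 105, 140, 210, 420.
Check 44^d mod 421 for each divisor in increasing order:
44^1 ≡ 44 (mod 421)
44^2 ≡ 252 (mod 421)
44^3 ≡ 142 (mod 421)
44^4 ≡ 354 (mod 421)
44^5 ≡ 420 (mod 421)
44^6 ≡ 377 (mod 421)
44^7 ≡ 169 (mod 421)
44^10 ≡ 1 (mod 421) ✓
Thus |⟨44⟩| = ord(44) = 10.
[(Z/421Z)^× : ⟨44⟩] = 420/10 = 42.

42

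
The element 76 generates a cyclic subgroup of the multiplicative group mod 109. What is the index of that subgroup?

27

By Lagrange's theorem, ord_109(76) divides φ(109) = 109 − 1 = 108 = 2^2 · 3^3.
Divisors of 108: 1, 2, 3, 4, 6, 9, 12, 18, 27, 36, 54, 108.
Compute 76^d (mod 109) for the divisors d until we hit 1:
76^1 ≡ 76 (mod 109)
76^2 ≡ 108 (mod 109)
76^3 ≡ 33 (mod 109)
76^4 ≡ 1 (mod 109) ✓
The order of 76 is 4, so the subgroup it generates has 4 elements.
Index = |(Z/109Z)^×| / |⟨76⟩| = 108 / 4 = 27.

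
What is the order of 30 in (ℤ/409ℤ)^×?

17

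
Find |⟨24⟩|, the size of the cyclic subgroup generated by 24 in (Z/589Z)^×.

The order of 24 must divide φ(589) = φ(19·31) = (19−1)·(31−1) = 18·30 = 540 = 2^2 · 3^3 · 5.
Divisors of 540: 1, 2, 3, 4, 5, 6, 9, 10, 12, 15, 18, 20, 27, 30, 36, 45, 54, 60, 90, 108, 135, 180, 270, 540.
Compute 24^d (mod 589) for the divisors d until we hit 1:
24^1 ≡ 24
24^2 ≡ 576
24^3 ≡ 277
24^4 ≡ 169
24^5 ≡ 522
24^6 ≡ 159
24^9 ≡ 457
24^10 ≡ 366
24^12 ≡ 543
24^15 ≡ 216
24^18 ≡ 343
24^20 ≡ 253
24^27 ≡ 77
24^30 ≡ 125
24^36 ≡ 438
24^45 ≡ 495
24^54 ≡ 39
24^60 ≡ 311
24^90 ≡ 1
Therefore the multiplicative order of 24 modulo 589 is 90.

90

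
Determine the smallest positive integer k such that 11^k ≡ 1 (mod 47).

46

ord(11) | φ(47) = 47 − 1 = 46 = 2 · 23.
Divisors of 46: 1, 2, 23, 46.
Evaluate successive powers at the divisors of 46:
11^1 ≡ 11 (mod 47)
11^2 ≡ 27 (mod 47)
11^23 ≡ 46 (mod 47)
11^46 ≡ 1 (mod 47) ✓
The smallest such exponent is 46, so the order of 11 is 46.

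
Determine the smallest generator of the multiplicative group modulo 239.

7

φ(239) = 239 − 1 = 238 = 2 · 7 · 17.
g is a primitive root iff g^(238/q) ≢ 1 (mod 239) for each prime q ∈ {2, 7, 17}.
g = 2: 2^119 ≡ 1 — hits 1, so not a primitive root.
g = 3: 3^119 ≡ 1 — hits 1, so not a primitive root.
g = 4: 4^119 ≡ 1 — hits 1, so not a primitive root.
g = 5: 5^119 ≡ 1 — hits 1, so not a primitive root.
g = 6: 6^119 ≡ 1 — hits 1, so not a primitive root.
g = 7: 7^119 ≡ 238; 7^34 ≡ 24; 7^14 ≡ 211 — none is 1, so 7 is a primitive root.
The smallest primitive root modulo 239 is 7.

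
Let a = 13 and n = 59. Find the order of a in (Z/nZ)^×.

The order of 13 must divide φ(59) = 59 − 1 = 58 = 2 · 29.
Divisors of 58: 1, 2, 29, 58.
Evaluate successive powers at the divisors of 58:
13^1 ≡ 13 (mod 59)
13^2 ≡ 51 (mod 59)
13^29 ≡ 58 (mod 59)
13^58 ≡ 1 (mod 59) ✓
Therefore the multiplicative order of 13 modulo 59 is 58.

58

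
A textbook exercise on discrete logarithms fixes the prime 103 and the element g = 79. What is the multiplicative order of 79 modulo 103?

17

ord(79) | φ(103) = 103 − 1 = 102 = 2 · 3 · 17.
Divisors of 102: 1, 2, 3, 6, 17, 34, 51, 102.
Compute 79^d (mod 103) for the divisors d until we hit 1:
79^1 ≡ 79 (mod 103)
79^2 ≡ 61 (mod 103)
79^3 ≡ 81 (mod 103)
79^6 ≡ 72 (mod 103)
79^17 ≡ 1 (mod 103) ✓
The smallest such exponent is 17, so the order of 79 is 17.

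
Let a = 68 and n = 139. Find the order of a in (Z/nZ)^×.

138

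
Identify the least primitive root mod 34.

φ(34) = φ(2)·φ(17) = 1·16 = 16 = 2^4.
g is a primitive root iff g^(16/q) ≢ 1 (mod 34) for each prime q ∈ {2}.
g = 2: gcd(2, 34) = 2 > 1, not a unit — skip.
g = 3: 3^8 ≡ 33 — none is 1, so 3 is a primitive root.
So 3 is the smallest generator of (Z/34Z)^×.

3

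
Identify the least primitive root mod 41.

6

φ(41) = 41 − 1 = 40 = 2^3 · 5.
Test candidates g = 2, 3, … against the prime factors q ∈ {2, 5} of φ(41): g is a generator iff g^(40/q) ≢ 1 for every such q.
g = 2: 2^20 ≡ 1 — hits 1, so not a primitive root.
g = 3: 3^20 ≡ 40; 3^8 ≡ 1 — hits 1, so not a primitive root.
g = 4: 4^20 ≡ 1 — hits 1, so not a primitive root.
g = 5: 5^20 ≡ 1 — hits 1, so not a primitive root.
g = 6: 6^20 ≡ 40; 6^8 ≡ 10 — none is 1, so 6 is a primitive root.
Hence the least primitive root of 41 is 6.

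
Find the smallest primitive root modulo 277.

φ(277) = 277 − 1 = 276 = 2^2 · 3 · 23.
g is a primitive root iff g^(276/q) ≢ 1 (mod 277) for each prime q ∈ {2, 3, 23}.
g = 2: 2^138 ≡ 276; 2^92 ≡ 1 — hits 1, so not a primitive root.
g = 3: 3^138 ≡ 1 — hits 1, so not a primitive root.
g = 4: 4^138 ≡ 1 — hits 1, so not a primitive root.
g = 5: 5^138 ≡ 276; 5^92 ≡ 116; 5^12 ≡ 27 — none is 1, so 5 is a primitive root.
The smallest primitive root modulo 277 is 5.

5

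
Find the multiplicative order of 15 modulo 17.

8

ord(15) | φ(17) = 17 − 1 = 16 = 2^4.
Divisors of 16: 1, 2, 4, 8, 16.
Compute 15^d (mod 17) for the divisors d until we hit 1:
15^1 ≡ 15 (mod 17)
15^2 ≡ 4 (mod 17)
15^4 ≡ 16 (mod 17)
15^8 ≡ 1 (mod 17) ✓
So ord_17(15) = 8.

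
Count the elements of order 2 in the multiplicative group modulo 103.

1

φ(103) = 103 − 1 = 102 = 2 · 3 · 17.
(Z/103Z)^× is cyclic (|G| = 102); a cyclic group of order m has exactly φ(d) elements of each order d | m, and none otherwise.
2 | 102, and φ(2) = 2 − 1 = 1.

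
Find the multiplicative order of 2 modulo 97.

48

By Lagrange's theorem, ord_97(2) divides φ(97) = 97 − 1 = 96 = 2^5 · 3.
Divisors of 96: 1, 2, 3, 4, 6, 8, 12, 16, 24, 32, 48, 96.
Test each divisor d:
2^1 ≡ 2 (mod 97)
2^2 ≡ 4 (mod 97)
2^3 ≡ 8 (mod 97)
2^4 ≡ 16 (mod 97)
2^6 ≡ 64 (mod 97)
2^8 ≡ 62 (mod 97)
2^12 ≡ 22 (mod 97)
2^16 ≡ 61 (mod 97)
2^24 ≡ 96 (mod 97)
2^32 ≡ 35 (mod 97)
2^48 ≡ 1 (mod 97) ✓
Hence ord(2) = 48.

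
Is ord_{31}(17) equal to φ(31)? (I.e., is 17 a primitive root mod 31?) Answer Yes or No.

Yes

φ(31) = 31 − 1 = 30 = 2 · 3 · 5.
Test 17^(30/q) mod 31 for each prime factor q of 30:
17^15 ≡ 30 (mod 31)  [q = 2: ≢ 1 ✓]
17^10 ≡ 25 (mod 31)  [q = 3: ≢ 1 ✓]
17^6 ≡ 8 (mod 31)  [q = 5: ≢ 1 ✓]
All checks pass, so 17 has order 30 and is a primitive root modulo 31.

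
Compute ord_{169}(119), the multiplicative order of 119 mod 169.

156

By Lagrange's theorem, ord_169(119) divides φ(169) = φ(13^2) = 13·(13−1) = 156 = 2^2 · 3 · 13.
Divisors of 156: 1, 2, 3, 4, 6, 12, 13, 26, 39, 52, 78, 156.
Evaluate successive powers at the divisors of 156:
119^1 ≡ 119 (mod 169)
119^2 ≡ 134 (mod 169)
119^3 ≡ 60 (mod 169)
119^4 ≡ 42 (mod 169)
119^6 ≡ 51 (mod 169)
119^12 ≡ 66 (mod 169)
119^13 ≡ 80 (mod 169)
119^26 ≡ 147 (mod 169)
119^39 ≡ 99 (mod 169)
119^52 ≡ 146 (mod 169)
119^78 ≡ 168 (mod 169)
119^156 ≡ 1 (mod 169) ✓
The smallest such exponent is 156, so the order of 119 is 156.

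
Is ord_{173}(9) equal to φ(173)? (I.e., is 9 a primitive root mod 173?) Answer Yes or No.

No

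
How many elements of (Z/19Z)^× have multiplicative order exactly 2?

1

φ(19) = 19 − 1 = 18 = 2 · 3^2.
(Z/19Z)^× is cyclic (|G| = 18); a cyclic group of order m has exactly φ(d) elements of each order d | m, and none otherwise.
2 | 18, and φ(2) = 2 − 1 = 1.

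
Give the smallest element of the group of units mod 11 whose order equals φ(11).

2

φ(11) = 11 − 1 = 10 = 2 · 5.
g is a primitive root iff g^(10/q) ≢ 1 (mod 11) for each prime q ∈ {2, 5}.
g = 2: 2^5 ≡ 10; 2^2 ≡ 4 — none is 1, so 2 is a primitive root.
Hence the least primitive root of 11 is 2.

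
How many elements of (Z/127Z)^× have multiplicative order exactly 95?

φ(127) = 127 − 1 = 126 = 2 · 3^2 · 7.
In a cyclic group of order 126, there are φ(d) elements of order d for each divisor d of 126, and zero for non-divisors.
Here 126 is not a multiple of 95, so there are no elements of order 95.

0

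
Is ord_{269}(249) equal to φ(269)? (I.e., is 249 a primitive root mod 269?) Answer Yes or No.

No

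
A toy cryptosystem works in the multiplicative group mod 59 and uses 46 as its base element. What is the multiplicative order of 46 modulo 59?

Since 46 ∈ (Z/59Z)^×, its order divides φ(59) = 59 − 1 = 58 = 2 · 29.
Divisors of 58: 1, 2, 29, 58.
Compute 46^d (mod 59) for the divisors d until we hit 1:
46^1 ≡ 46 (mod 59)
46^2 ≡ 51 (mod 59)
46^29 ≡ 1 (mod 59) ✓
The smallest such exponent is 29, so the order of 46 is 29.

29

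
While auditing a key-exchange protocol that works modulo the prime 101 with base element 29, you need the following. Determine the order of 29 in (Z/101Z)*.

By Lagrange's theorem, ord_101(29) divides φ(101) = 101 − 1 = 100 = 2^2 · 5^2.
Divisors of 100: 1, 2, 4, 5, 10, 20, 25, 50, 100.
Test each divisor d:
29^1 ≡ 29 (mod 101)
29^2 ≡ 33 (mod 101)
29^4 ≡ 79 (mod 101)
29^5 ≡ 69 (mod 101)
29^10 ≡ 14 (mod 101)
29^20 ≡ 95 (mod 101)
29^25 ≡ 91 (mod 101)
29^50 ≡ 100 (mod 101)
29^100 ≡ 1 (mod 101) ✓
Hence ord(29) = 100.

100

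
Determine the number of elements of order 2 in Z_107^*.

φ(107) = 107 − 1 = 106 = 2 · 53.
Since (Z/107Z)^× is cyclic of order 106, the number of elements of order d is φ(d) when d | 106 and 0 otherwise.
2 | 106, and φ(2) = 2 − 1 = 1.

1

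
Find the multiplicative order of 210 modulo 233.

58

By Lagrange's theorem, ord_233(210) divides φ(233) = 233 − 1 = 232 = 2^3 · 29.
Divisors of 232: 1, 2, 4, 8, 29, 58, 116, 232.
Evaluate successive powers at the divisors of 232:
210^1 ≡ 210 (mod 233)
210^2 ≡ 63 (mod 233)
210^4 ≡ 8 (mod 233)
210^8 ≡ 64 (mod 233)
210^29 ≡ 232 (mod 233)
210^58 ≡ 1 (mod 233) ✓
So ord_233(210) = 58.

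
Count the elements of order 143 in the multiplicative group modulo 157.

0

φ(157) = 157 − 1 = 156 = 2^2 · 3 · 13.
In a cyclic group of order 156, there are φ(d) elements of order d for each divisor d of 156, and zero for non-divisors.
143 does not divide 156, so no element of (Z/157Z)^× has order 143.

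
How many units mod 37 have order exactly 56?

φ(37) = 37 − 1 = 36 = 2^2 · 3^2.
Since (Z/37Z)^× is cyclic of order 36, the number of elements of order d is φ(d) when d | 36 and 0 otherwise.
56 does not divide 36, so no element of (Z/37Z)^× has order 56.

0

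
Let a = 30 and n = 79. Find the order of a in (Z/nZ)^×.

78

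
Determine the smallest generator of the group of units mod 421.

φ(421) = 421 − 1 = 420 = 2^2 · 3 · 5 · 7.
Test candidates g = 2, 3, … against the prime factors q ∈ {2, 3, 5, 7} of φ(421): g is a generator iff g^(420/q) ≢ 1 for every such q.
g = 2: 2^210 ≡ 420; 2^140 ≡ 400; 2^84 ≡ 279; 2^60 ≡ 370 — none is 1, so 2 is a primitive root.
So 2 is the smallest generator of (Z/421Z)^×.

2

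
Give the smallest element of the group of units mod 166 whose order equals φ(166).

5

φ(166) = φ(2)·φ(83) = 1·82 = 82 = 2 · 41.
Test candidates g = 2, 3, … against the prime factors q ∈ {2, 41} of φ(166): g is a generator iff g^(82/q) ≢ 1 for every such q.
g = 2: gcd(2, 166) = 2 > 1, not a unit — skip.
g = 3: 3^41 ≡ 1 — hits 1, so not a primitive root.
g = 4: gcd(4, 166) = 2 > 1, not a unit — skip.
g = 5: 5^41 ≡ 165; 5^2 ≡ 25 — none is 1, so 5 is a primitive root.
So 5 is the smallest generator of (Z/166Z)^×.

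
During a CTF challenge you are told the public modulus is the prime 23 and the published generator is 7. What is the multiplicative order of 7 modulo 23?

Since 7 ∈ (Z/23Z)^×, its order divides φ(23) = 23 − 1 = 22 = 2 · 11.
Divisors of 22: 1, 2, 11, 22.
Compute 7^d (mod 23) for the divisors d until we hit 1:
7^1 ≡ 7 (mod 23)
7^2 ≡ 3 (mod 23)
7^11 ≡ 22 (mod 23)
7^22 ≡ 1 (mod 23) ✓
Therefore the multiplicative order of 7 modulo 23 is 22.

22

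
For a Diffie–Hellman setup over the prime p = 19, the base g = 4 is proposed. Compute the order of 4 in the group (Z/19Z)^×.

9

By Lagrange's theorem, ord_19(4) divides φ(19) = 19 − 1 = 18 = 2 · 3^2.
Divisors of 18: 1, 2, 3, 6, 9, 18.
Test each divisor d:
4^1 ≡ 4 (mod 19)
4^2 ≡ 16 (mod 19)
4^3 ≡ 7 (mod 19)
4^6 ≡ 11 (mod 19)
4^9 ≡ 1 (mod 19) ✓
So ord_19(4) = 9.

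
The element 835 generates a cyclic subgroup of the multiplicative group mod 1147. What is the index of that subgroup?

ord(835) | φ(1147) = φ(31·37) = (31−1)·(37−1) = 30·36 = 1080 = 2^3 · 3^3 · 5.
Divisors of 1080: 1, 2, 3, 4, 5, 6, 8, 9, 10, 12, 15, 18, 20, 24, 27, 30, 36, 40, 45, 54, 60, 72, 90, 108, 120, 135, 180, 216, 270, 360, 540, 1080.
Compute 835^d (mod 1147) for the divisors d until we hit 1:
835^1 ≡ 835 (mod 1147)
835^2 ≡ 996 (mod 1147)
835^3 ≡ 85 (mod 1147)
835^4 ≡ 1008 (mod 1147)
835^5 ≡ 929 (mod 1147)
835^6 ≡ 343 (mod 1147)
835^8 ≡ 969 (mod 1147)
835^9 ≡ 480 (mod 1147)
835^10 ≡ 497 (mod 1147)
835^12 ≡ 655 (mod 1147)
835^15 ≡ 619 (mod 1147)
835^18 ≡ 1000 (mod 1147)
835^20 ≡ 404 (mod 1147)
835^24 ≡ 47 (mod 1147)
835^27 ≡ 554 (mod 1147)
835^30 ≡ 63 (mod 1147)
835^36 ≡ 963 (mod 1147)
835^40 ≡ 342 (mod 1147)
835^45 ≡ 1146 (mod 1147)
835^54 ≡ 667 (mod 1147)
835^60 ≡ 528 (mod 1147)
835^72 ≡ 593 (mod 1147)
835^90 ≡ 1 (mod 1147) ✓
Thus |⟨835⟩| = ord(835) = 90.
Index = |(Z/1147Z)^×| / |⟨835⟩| = 1080 / 90 = 12.

12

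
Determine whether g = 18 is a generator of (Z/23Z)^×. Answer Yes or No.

φ(23) = 23 − 1 = 22 = 2 · 11.
Test 18^(22/q) mod 23 for each prime factor q of 22:
18^11 ≡ 1 (mod 23)  [q = 2: ≡ 1 ✗]
18^2 ≡ 2 (mod 23)  [q = 11: ≢ 1 ✓]
The check at q = 2 fails, so 18 generates a proper subgroup.

No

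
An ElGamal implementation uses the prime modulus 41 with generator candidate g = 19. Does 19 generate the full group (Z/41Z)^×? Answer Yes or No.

φ(41) = 41 − 1 = 40 = 2^3 · 5.
An element g generates (Z/41Z)^× iff g^(40/q) ≢ 1 (mod 41) for each prime q ∈ {2, 5}.
19^20 ≡ 40 (mod 41)  [q = 2: ≢ 1 ✓]
19^8 ≡ 37 (mod 41)  [q = 5: ≢ 1 ✓]
Every test exponent gives a nontrivial residue, hence 19 generates the full group.

Yes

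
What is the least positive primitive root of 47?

φ(47) = 47 − 1 = 46 = 2 · 23.
g is a primitive root iff g^(46/q) ≢ 1 (mod 47) for each prime q ∈ {2, 23}.
g = 2: 2^23 ≡ 1 — hits 1, so not a primitive root.
g = 3: 3^23 ≡ 1 — hits 1, so not a primitive root.
g = 4: 4^23 ≡ 1 — hits 1, so not a primitive root.
g = 5: 5^23 ≡ 46; 5^2 ≡ 25 — none is 1, so 5 is a primitive root.
The smallest primitive root modulo 47 is 5.

5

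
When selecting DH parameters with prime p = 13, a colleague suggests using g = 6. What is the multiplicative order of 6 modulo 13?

12

Since 6 ∈ (Z/13Z)^×, its order divides φ(13) = 13 − 1 = 12 = 2^2 · 3.
Divisors of 12: 1, 2, 3, 4, 6, 12.
Check 6^d mod 13 for each divisor in increasing order:
6^1 ≡ 6 (mod 13)
6^2 ≡ 10 (mod 13)
6^3 ≡ 8 (mod 13)
6^4 ≡ 9 (mod 13)
6^6 ≡ 12 (mod 13)
6^12 ≡ 1 (mod 13) ✓
The smallest such exponent is 12, so the order of 6 is 12.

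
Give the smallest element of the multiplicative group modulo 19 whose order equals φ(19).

2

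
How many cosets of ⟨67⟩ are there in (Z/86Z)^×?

Since 67 ∈ (Z/86Z)^×, its order divides φ(86) = φ(2)·φ(43) = 1·42 = 42 = 2 · 3 · 7.
Divisors of 42: 1, 2, 3, 6, 7, 14, 21, 42.
Compute 67^d (mod 86) for the divisors d until we hit 1:
67^1 ≡ 67 (mod 86)
67^2 ≡ 17 (mod 86)
67^3 ≡ 21 (mod 86)
67^6 ≡ 11 (mod 86)
67^7 ≡ 49 (mod 86)
67^14 ≡ 79 (mod 86)
67^21 ≡ 1 (mod 86) ✓
So ord_86(67) = 21, hence |⟨67⟩| = 21.
Index = |(Z/86Z)^×| / |⟨67⟩| = 42 / 21 = 2.

2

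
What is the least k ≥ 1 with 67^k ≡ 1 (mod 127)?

126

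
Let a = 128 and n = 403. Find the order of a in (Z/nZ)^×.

Since 128 ∈ (Z/403Z)^×, its order divides φ(403) = φ(13·31) = (13−1)·(31−1) = 12·30 = 360 = 2^3 · 3^2 · 5.
Divisors of 360: 1, 2, 3, 4, 5, 6, 8, 9, 10, 12, 15, 18, 20, 24, 30, 36, 40, 45, 60, 72, 90, 120, 180, 360.
Evaluate successive powers at the divisors of 360:
128^1 ≡ 128
128^2 ≡ 264
128^3 ≡ 343
128^4 ≡ 380
128^5 ≡ 280
128^6 ≡ 376
128^8 ≡ 126
128^9 ≡ 8
128^10 ≡ 218
128^12 ≡ 326
128^15 ≡ 187
128^18 ≡ 64
128^20 ≡ 373
128^24 ≡ 287
128^30 ≡ 311
128^36 ≡ 66
128^40 ≡ 94
128^45 ≡ 125
128^60 ≡ 1
Therefore the multiplicative order of 128 modulo 403 is 60.

60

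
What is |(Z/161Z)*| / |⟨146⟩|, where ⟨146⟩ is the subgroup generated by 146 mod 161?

Since 146 ∈ (Z/161Z)^×, its order divides φ(161) = φ(7·23) = (7−1)·(23−1) = 6·22 = 132 = 2^2 · 3 · 11.
Divisors of 132: 1, 2, 3, 4, 6, 11, 12, 22, 33, 44, 66, 132.
Test each divisor d:
146^1 ≡ 146 (mod 161)
146^2 ≡ 64 (mod 161)
146^3 ≡ 6 (mod 161)
146^4 ≡ 71 (mod 161)
146^6 ≡ 36 (mod 161)
146^11 ≡ 139 (mod 161)
146^12 ≡ 8 (mod 161)
146^22 ≡ 1 (mod 161) ✓
So ord_161(146) = 22, hence |⟨146⟩| = 22.
The index is φ(161) / ord(146) = 132 / 22 = 6.

6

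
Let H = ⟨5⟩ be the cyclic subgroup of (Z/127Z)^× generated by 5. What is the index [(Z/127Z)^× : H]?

3

Since 5 ∈ (Z/127Z)^×, its order divides φ(127) = 127 − 1 = 126 = 2 · 3^2 · 7.
Divisors of 126: 1, 2, 3, 6, 7, 9, 14, 18, 21, 42, 63, 126.
Check 5^d mod 127 for each divisor in increasing order:
5^1 ≡ 5 (mod 127)
5^2 ≡ 25 (mod 127)
5^3 ≡ 125 (mod 127)
5^6 ≡ 4 (mod 127)
5^7 ≡ 20 (mod 127)
5^9 ≡ 119 (mod 127)
5^14 ≡ 19 (mod 127)
5^18 ≡ 64 (mod 127)
5^21 ≡ 126 (mod 127)
5^42 ≡ 1 (mod 127) ✓
The order of 5 is 42, so the subgroup it generates has 42 elements.
Index = |(Z/127Z)^×| / |⟨5⟩| = 126 / 42 = 3.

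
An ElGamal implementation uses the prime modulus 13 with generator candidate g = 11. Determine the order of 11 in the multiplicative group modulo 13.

12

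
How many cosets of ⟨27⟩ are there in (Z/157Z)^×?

6

By Lagrange's theorem, ord_157(27) divides φ(157) = 157 − 1 = 156 = 2^2 · 3 · 13.
Divisors of 156: 1, 2, 3, 4, 6, 12, 13, 26, 39, 52, 78, 156.
Evaluate successive powers at the divisors of 156:
27^1 ≡ 27 (mod 157)
27^2 ≡ 101 (mod 157)
27^3 ≡ 58 (mod 157)
27^4 ≡ 153 (mod 157)
27^6 ≡ 67 (mod 157)
27^12 ≡ 93 (mod 157)
27^13 ≡ 156 (mod 157)
27^26 ≡ 1 (mod 157) ✓
The order of 27 is 26, so the subgroup it generates has 26 elements.
Index = |(Z/157Z)^×| / |⟨27⟩| = 156 / 26 = 6.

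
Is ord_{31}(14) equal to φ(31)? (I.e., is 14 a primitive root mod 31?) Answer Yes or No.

No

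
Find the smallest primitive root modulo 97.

5

φ(97) = 97 − 1 = 96 = 2^5 · 3.
g is a primitive root iff g^(96/q) ≢ 1 (mod 97) for each prime q ∈ {2, 3}.
g = 2: 2^48 ≡ 1 — hits 1, so not a primitive root.
g = 3: 3^48 ≡ 1 — hits 1, so not a primitive root.
g = 4: 4^48 ≡ 1 — hits 1, so not a primitive root.
g = 5: 5^48 ≡ 96; 5^32 ≡ 35 — none is 1, so 5 is a primitive root.
So 5 is the smallest generator of (Z/97Z)^×.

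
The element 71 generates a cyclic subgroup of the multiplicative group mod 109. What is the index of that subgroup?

6

Since 71 ∈ (Z/109Z)^×, its order divides φ(109) = 109 − 1 = 108 = 2^2 · 3^3.
Divisors of 108: 1, 2, 3, 4, 6, 9, 12, 18, 27, 36, 54, 108.
Evaluate successive powers at the divisors of 108:
71^1 ≡ 71 (mod 109)
71^2 ≡ 27 (mod 109)
71^3 ≡ 64 (mod 109)
71^4 ≡ 75 (mod 109)
71^6 ≡ 63 (mod 109)
71^9 ≡ 108 (mod 109)
71^12 ≡ 45 (mod 109)
71^18 ≡ 1 (mod 109) ✓
Thus |⟨71⟩| = ord(71) = 18.
[(Z/109Z)^× : ⟨71⟩] = 108/18 = 6.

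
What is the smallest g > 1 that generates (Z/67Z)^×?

2

φ(67) = 67 − 1 = 66 = 2 · 3 · 11.
Test candidates g = 2, 3, … against the prime factors q ∈ {2, 3, 11} of φ(67): g is a generator iff g^(66/q) ≢ 1 for every such q.
g = 2: 2^33 ≡ 66; 2^22 ≡ 37; 2^6 ≡ 64 — none is 1, so 2 is a primitive root.
The smallest primitive root modulo 67 is 2.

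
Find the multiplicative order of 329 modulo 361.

171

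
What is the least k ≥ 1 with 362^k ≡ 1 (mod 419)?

By Lagrange's theorem, ord_419(362) divides φ(419) = 419 − 1 = 418 = 2 · 11 · 19.
Divisors of 418: 1, 2, 11, 19, 22, 38, 209, 418.
Compute 362^d (mod 419) for the divisors d until we hit 1:
362^1 ≡ 362 (mod 419)
362^2 ≡ 316 (mod 419)
362^11 ≡ 114 (mod 419)
362^19 ≡ 169 (mod 419)
362^22 ≡ 7 (mod 419)
362^38 ≡ 69 (mod 419)
362^209 ≡ 1 (mod 419) ✓
Hence ord(362) = 209.

209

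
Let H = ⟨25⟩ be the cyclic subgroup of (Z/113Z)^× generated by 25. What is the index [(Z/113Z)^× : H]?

Since 25 ∈ (Z/113Z)^×, its order divides φ(113) = 113 − 1 = 112 = 2^4 · 7.
Divisors of 112: 1, 2, 4, 7, 8, 14, 16, 28, 56, 112.
Check 25^d mod 113 for each divisor in increasing order:
25^1 ≡ 25 (mod 113)
25^2 ≡ 60 (mod 113)
25^4 ≡ 97 (mod 113)
25^7 ≡ 69 (mod 113)
25^8 ≡ 30 (mod 113)
25^14 ≡ 15 (mod 113)
25^16 ≡ 109 (mod 113)
25^28 ≡ 112 (mod 113)
25^56 ≡ 1 (mod 113) ✓
So ord_113(25) = 56, hence |⟨25⟩| = 56.
[(Z/113Z)^× : ⟨25⟩] = 112/56 = 2.

2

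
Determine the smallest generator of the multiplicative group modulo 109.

6

φ(109) = 109 − 1 = 108 = 2^2 · 3^3.
g is a primitive root iff g^(108/q) ≢ 1 (mod 109) for each prime q ∈ {2, 3}.
g = 2: 2^54 ≡ 108; 2^36 ≡ 1 — hits 1, so not a primitive root.
g = 3: 3^54 ≡ 1 — hits 1, so not a primitive root.
g = 4: 4^54 ≡ 1 — hits 1, so not a primitive root.
g = 5: 5^54 ≡ 1 — hits 1, so not a primitive root.
g = 6: 6^54 ≡ 108; 6^36 ≡ 63 — none is 1, so 6 is a primitive root.
So 6 is the smallest generator of (Z/109Z)^×.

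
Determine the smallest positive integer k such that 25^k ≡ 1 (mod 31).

3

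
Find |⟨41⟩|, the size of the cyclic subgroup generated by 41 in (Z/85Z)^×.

The order of 41 must divide φ(85) = φ(5·17) = (5−1)·(17−1) = 4·16 = 64 = 2^6.
Divisors of 64: 1, 2, 4, 8, 16, 32, 64.
Compute 41^d (mod 85) for the divisors d until we hit 1:
41^1 ≡ 41 (mod 85)
41^2 ≡ 66 (mod 85)
41^4 ≡ 21 (mod 85)
41^8 ≡ 16 (mod 85)
41^16 ≡ 1 (mod 85) ✓
The smallest such exponent is 16, so the order of 41 is 16.

16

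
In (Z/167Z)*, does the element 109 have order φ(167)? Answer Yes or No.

φ(167) = 167 − 1 = 166 = 2 · 83.
An element g generates (Z/167Z)^× iff g^(166/q) ≢ 1 (mod 167) for each prime q ∈ {2, 83}.
109^83 ≡ 166 (mod 167)  [q = 2: ≢ 1 ✓]
109^2 ≡ 24 (mod 167)  [q = 83: ≢ 1 ✓]
All checks pass, so 109 has order 166 and is a primitive root modulo 167.

Yes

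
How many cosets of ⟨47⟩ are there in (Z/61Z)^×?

By Lagrange's theorem, ord_61(47) divides φ(61) = 61 − 1 = 60 = 2^2 · 3 · 5.
Divisors of 60: 1, 2, 3, 4, 5, 6, 10, 12, 15, 20, 30, 60.
Evaluate successive powers at the divisors of 60:
47^1 ≡ 47 (mod 61)
47^2 ≡ 13 (mod 61)
47^3 ≡ 1 (mod 61) ✓
Thus |⟨47⟩| = ord(47) = 3.
The index is φ(61) / ord(47) = 60 / 3 = 20.

20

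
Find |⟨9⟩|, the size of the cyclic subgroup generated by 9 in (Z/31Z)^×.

15

The order of 9 must divide φ(31) = 31 − 1 = 30 = 2 · 3 · 5.
Divisors of 30: 1, 2, 3, 5, 6, 10, 15, 30.
Evaluate successive powers at the divisors of 30:
9^1 ≡ 9 (mod 31)
9^2 ≡ 19 (mod 31)
9^3 ≡ 16 (mod 31)
9^5 ≡ 25 (mod 31)
9^6 ≡ 8 (mod 31)
9^10 ≡ 5 (mod 31)
9^15 ≡ 1 (mod 31) ✓
Therefore the multiplicative order of 9 modulo 31 is 15.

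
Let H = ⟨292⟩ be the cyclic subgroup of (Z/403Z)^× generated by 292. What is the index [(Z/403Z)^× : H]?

Since 292 ∈ (Z/403Z)^×, its order divides φ(403) = φ(13·31) = (13−1)·(31−1) = 12·30 = 360 = 2^3 · 3^2 · 5.
Divisors of 360: 1, 2, 3, 4, 5, 6, 8, 9, 10, 12, 15, 18, 20, 24, 30, 36, 40, 45, 60, 72, 90, 120, 180, 360.
Check 292^d mod 403 for each divisor in increasing order:
292^1 ≡ 292 (mod 403)
292^2 ≡ 231 (mod 403)
292^3 ≡ 151 (mod 403)
292^4 ≡ 165 (mod 403)
292^5 ≡ 223 (mod 403)
292^6 ≡ 233 (mod 403)
292^8 ≡ 224 (mod 403)
292^9 ≡ 122 (mod 403)
292^10 ≡ 160 (mod 403)
292^12 ≡ 287 (mod 403)
292^15 ≡ 216 (mod 403)
292^18 ≡ 376 (mod 403)
292^20 ≡ 211 (mod 403)
292^24 ≡ 157 (mod 403)
292^30 ≡ 311 (mod 403)
292^36 ≡ 326 (mod 403)
292^40 ≡ 191 (mod 403)
292^45 ≡ 278 (mod 403)
292^60 ≡ 1 (mod 403) ✓
So ord_403(292) = 60, hence |⟨292⟩| = 60.
The index is φ(403) / ord(292) = 360 / 60 = 6.

6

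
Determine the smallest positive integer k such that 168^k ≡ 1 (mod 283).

The order of 168 must divide φ(283) = 283 − 1 = 282 = 2 · 3 · 47.
Divisors of 282: 1, 2, 3, 6, 47, 94, 141, 282.
Test each divisor d:
168^1 ≡ 168 (mod 283)
168^2 ≡ 207 (mod 283)
168^3 ≡ 250 (mod 283)
168^6 ≡ 240 (mod 283)
168^47 ≡ 1 (mod 283) ✓
So ord_283(168) = 47.

47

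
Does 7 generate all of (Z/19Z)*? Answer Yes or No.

No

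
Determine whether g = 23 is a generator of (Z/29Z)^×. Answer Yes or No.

φ(29) = 29 − 1 = 28 = 2^2 · 7.
It suffices to check that the order of 23 is not a proper divisor of 28: compute 23^(28/q) for q ∈ {2, 7}.
23^14 ≡ 1 (mod 29)  [q = 2: ≡ 1 ✗]
23^4 ≡ 20 (mod 29)  [q = 7: ≢ 1 ✓]
23^14 ≡ 1 shows ord(23) | 14, strictly less than φ(29); not a primitive root.

No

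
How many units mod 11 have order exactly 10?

φ(11) = 11 − 1 = 10 = 2 · 5.
(Z/11Z)^× is cyclic (|G| = 10); a cyclic group of order m has exactly φ(d) elements of each order d | m, and none otherwise.
10 = 2 · 5 divides 10, and φ(10) = 4.

4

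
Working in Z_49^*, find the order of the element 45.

By Lagrange's theorem, ord_49(45) divides φ(49) = φ(7^2) = 7·(7−1) = 42 = 2 · 3 · 7.
Divisors of 42: 1, 2, 3, 6, 7, 14, 21, 42.
Evaluate successive powers at the divisors of 42:
45^1 ≡ 45
45^2 ≡ 16
45^3 ≡ 34
45^6 ≡ 29
45^7 ≡ 31
45^14 ≡ 30
45^21 ≡ 48
45^42 ≡ 1
Hence ord(45) = 42.

42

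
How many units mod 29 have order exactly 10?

0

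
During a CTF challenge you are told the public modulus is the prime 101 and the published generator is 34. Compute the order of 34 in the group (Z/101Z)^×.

By Lagrange's theorem, ord_101(34) divides φ(101) = 101 − 1 = 100 = 2^2 · 5^2.
Divisors of 100: 1, 2, 4, 5, 10, 20, 25, 50, 100.
Check 34^d mod 101 for each divisor in increasing order:
34^1 ≡ 34 (mod 101)
34^2 ≡ 45 (mod 101)
34^4 ≡ 5 (mod 101)
34^5 ≡ 69 (mod 101)
34^10 ≡ 14 (mod 101)
34^20 ≡ 95 (mod 101)
34^25 ≡ 91 (mod 101)
34^50 ≡ 100 (mod 101)
34^100 ≡ 1 (mod 101) ✓
Hence ord(34) = 100.

100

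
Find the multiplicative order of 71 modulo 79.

26

By Lagrange's theorem, ord_79(71) divides φ(79) = 79 − 1 = 78 = 2 · 3 · 13.
Divisors of 78: 1, 2, 3, 6, 13, 26, 39, 78.
Check 71^d mod 79 for each divisor in increasing order:
71^1 ≡ 71 (mod 79)
71^2 ≡ 64 (mod 79)
71^3 ≡ 41 (mod 79)
71^6 ≡ 22 (mod 79)
71^13 ≡ 78 (mod 79)
71^26 ≡ 1 (mod 79) ✓
The smallest such exponent is 26, so the order of 71 is 26.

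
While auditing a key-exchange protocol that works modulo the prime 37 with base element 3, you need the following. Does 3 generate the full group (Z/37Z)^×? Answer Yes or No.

No

φ(37) = 37 − 1 = 36 = 2^2 · 3^2.
An element g generates (Z/37Z)^× iff g^(36/q) ≢ 1 (mod 37) for each prime q ∈ {2, 3}.
3^18 ≡ 1 (mod 37)  [q = 2: ≡ 1 ✗]
3^12 ≡ 10 (mod 37)  [q = 3: ≢ 1 ✓]
Since 3^18 ≡ 1, the order of 3 divides 18 < 36, so 3 is not a primitive root.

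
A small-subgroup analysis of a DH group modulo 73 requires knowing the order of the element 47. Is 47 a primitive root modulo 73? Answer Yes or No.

φ(73) = 73 − 1 = 72 = 2^3 · 3^2.
47 is a primitive root mod 73 iff 47^(φ(73)/q) ≢ 1 for every prime q | φ(73), i.e. q ∈ {2, 3}.
47^36 ≡ 72 (mod 73)  [q = 2: ≢ 1 ✓]
47^24 ≡ 8 (mod 73)  [q = 3: ≢ 1 ✓]
All checks pass, so 47 has order 72 and is a primitive root modulo 73.

Yes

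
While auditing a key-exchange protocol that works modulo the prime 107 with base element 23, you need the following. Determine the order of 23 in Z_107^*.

The order of 23 must divide φ(107) = 107 − 1 = 106 = 2 · 53.
Divisors of 106: 1, 2, 53, 106.
Evaluate successive powers at the divisors of 106:
23^1 ≡ 23 (mod 107)
23^2 ≡ 101 (mod 107)
23^53 ≡ 1 (mod 107) ✓
Hence ord(23) = 53.

53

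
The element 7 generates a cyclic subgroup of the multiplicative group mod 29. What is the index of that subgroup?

4

Since 7 ∈ (Z/29Z)^×, its order divides φ(29) = 29 − 1 = 28 = 2^2 · 7.
Divisors of 28: 1, 2, 4, 7, 14, 28.
Evaluate successive powers at the divisors of 28:
7^1 ≡ 7 (mod 29)
7^2 ≡ 20 (mod 29)
7^4 ≡ 23 (mod 29)
7^7 ≡ 1 (mod 29) ✓
Thus |⟨7⟩| = ord(7) = 7.
Index = |(Z/29Z)^×| / |⟨7⟩| = 28 / 7 = 4.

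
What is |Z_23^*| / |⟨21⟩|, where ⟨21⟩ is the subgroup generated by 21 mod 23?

1

The order of 21 must divide φ(23) = 23 − 1 = 22 = 2 · 11.
Divisors of 22: 1, 2, 11, 22.
Evaluate successive powers at the divisors of 22:
21^1 ≡ 21 (mod 23)
21^2 ≡ 4 (mod 23)
21^11 ≡ 22 (mod 23)
21^22 ≡ 1 (mod 23) ✓
So ord_23(21) = 22, hence |⟨21⟩| = 22.
[(Z/23Z)^× : ⟨21⟩] = 22/22 = 1.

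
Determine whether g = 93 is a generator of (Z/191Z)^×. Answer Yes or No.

φ(191) = 191 − 1 = 190 = 2 · 5 · 19.
It suffices to check that the order of 93 is not a proper divisor of 190: compute 93^(190/q) for q ∈ {2, 5, 19}.
93^95 ≡ 190 (mod 191)  [q = 2: ≢ 1 ✓]
93^38 ≡ 39 (mod 191)  [q = 5: ≢ 1 ✓]
93^10 ≡ 69 (mod 191)  [q = 19: ≢ 1 ✓]
All checks pass, so 93 has order 190 and is a primitive root modulo 191.

Yes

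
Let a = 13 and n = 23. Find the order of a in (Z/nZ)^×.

11

The order of 13 must divide φ(23) = 23 − 1 = 22 = 2 · 11.
Divisors of 22: 1, 2, 11, 22.
Evaluate successive powers at the divisors of 22:
13^1 ≡ 13 (mod 23)
13^2 ≡ 8 (mod 23)
13^11 ≡ 1 (mod 23) ✓
So ord_23(13) = 11.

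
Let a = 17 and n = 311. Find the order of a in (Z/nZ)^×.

The order of 17 must divide φ(311) = 311 − 1 = 310 = 2 · 5 · 31.
Divisors of 310: 1, 2, 5, 10, 31, 62, 155, 310.
Check 17^d mod 311 for each divisor in increasing order:
17^1 ≡ 17 (mod 311)
17^2 ≡ 289 (mod 311)
17^5 ≡ 142 (mod 311)
17^10 ≡ 260 (mod 311)
17^31 ≡ 305 (mod 311)
17^62 ≡ 36 (mod 311)
17^155 ≡ 310 (mod 311)
17^310 ≡ 1 (mod 311) ✓
Hence ord(17) = 310.

310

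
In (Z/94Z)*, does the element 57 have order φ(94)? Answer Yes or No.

φ(94) = φ(2)·φ(47) = 1·46 = 46 = 2 · 23.
An element g generates (Z/94Z)^× iff g^(46/q) ≢ 1 (mod 94) for each prime q ∈ {2, 23}.
57^23 ≡ 93 (mod 94)  [q = 2: ≢ 1 ✓]
57^2 ≡ 53 (mod 94)  [q = 23: ≢ 1 ✓]
None equal 1, so ord_94(57) = 46: 57 is a primitive root.

Yes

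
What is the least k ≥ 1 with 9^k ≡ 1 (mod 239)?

By Lagrange's theorem, ord_239(9) divides φ(239) = 239 − 1 = 238 = 2 · 7 · 17.
Divisors of 238: 1, 2, 7, 14, 17, 34, 119, 238.
Test each divisor d:
9^1 ≡ 9
9^2 ≡ 81
9^7 ≡ 101
9^14 ≡ 163
9^17 ≡ 44
9^34 ≡ 24
9^119 ≡ 1
Hence ord(9) = 119.

119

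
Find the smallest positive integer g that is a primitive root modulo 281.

φ(281) = 281 − 1 = 280 = 2^3 · 5 · 7.
g is a primitive root iff g^(280/q) ≢ 1 (mod 281) for each prime q ∈ {2, 5, 7}.
g = 2: 2^140 ≡ 1 — hits 1, so not a primitive root.
g = 3: 3^140 ≡ 280; 3^56 ≡ 86; 3^40 ≡ 249 — none is 1, so 3 is a primitive root.
Hence the least primitive root of 281 is 3.

3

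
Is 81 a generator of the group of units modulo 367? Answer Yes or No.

φ(367) = 367 − 1 = 366 = 2 · 3 · 61.
An element g generates (Z/367Z)^× iff g^(366/q) ≢ 1 (mod 367) for each prime q ∈ {2, 3, 61}.
81^183 ≡ 1 (mod 367)  [q = 2: ≡ 1 ✗]
81^122 ≡ 1 (mod 367)  [q = 3: ≡ 1 ✗]
81^6 ≡ 258 (mod 367)  [q = 61: ≢ 1 ✓]
81^183 ≡ 1 shows ord(81) | 183, strictly less than φ(367); not a primitive root.

No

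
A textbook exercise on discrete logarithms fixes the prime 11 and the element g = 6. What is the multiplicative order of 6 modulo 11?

10

The order of 6 must divide φ(11) = 11 − 1 = 10 = 2 · 5.
Divisors of 10: 1, 2, 5, 10.
Test each divisor d:
6^1 ≡ 6 (mod 11)
6^2 ≡ 3 (mod 11)
6^5 ≡ 10 (mod 11)
6^10 ≡ 1 (mod 11) ✓
The smallest such exponent is 10, so the order of 6 is 10.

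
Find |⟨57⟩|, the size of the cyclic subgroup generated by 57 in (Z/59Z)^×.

29

By Lagrange's theorem, ord_59(57) divides φ(59) = 59 − 1 = 58 = 2 · 29.
Divisors of 58: 1, 2, 29, 58.
Compute 57^d (mod 59) for the divisors d until we hit 1:
57^1 ≡ 57 (mod 59)
57^2 ≡ 4 (mod 59)
57^29 ≡ 1 (mod 59) ✓
Hence ord(57) = 29.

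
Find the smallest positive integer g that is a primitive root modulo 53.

φ(53) = 53 − 1 = 52 = 2^2 · 13.
g is a primitive root iff g^(52/q) ≢ 1 (mod 53) for each prime q ∈ {2, 13}.
g = 2: 2^26 ≡ 52; 2^4 ≡ 16 — none is 1, so 2 is a primitive root.
Hence the least primitive root of 53 is 2.

2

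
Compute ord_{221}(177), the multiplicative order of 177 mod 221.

16

ord(177) | φ(221) = φ(13·17) = (13−1)·(17−1) = 12·16 = 192 = 2^6 · 3.
Divisors of 192: 1, 2, 3, 4, 6, 8, 12, 16, 24, 32, 48, 64, 96, 192.
Check 177^d mod 221 for each divisor in increasing order:
177^1 ≡ 177 (mod 221)
177^2 ≡ 168 (mod 221)
177^3 ≡ 122 (mod 221)
177^4 ≡ 157 (mod 221)
177^6 ≡ 77 (mod 221)
177^8 ≡ 118 (mod 221)
177^12 ≡ 183 (mod 221)
177^16 ≡ 1 (mod 221) ✓
Therefore the multiplicative order of 177 modulo 221 is 16.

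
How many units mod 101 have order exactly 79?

0

φ(101) = 101 − 1 = 100 = 2^2 · 5^2.
(Z/101Z)^× is cyclic (|G| = 100); a cyclic group of order m has exactly φ(d) elements of each order d | m, and none otherwise.
Since 79 ∤ 100, the count is 0.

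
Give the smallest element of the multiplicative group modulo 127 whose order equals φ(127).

3

φ(127) = 127 − 1 = 126 = 2 · 3^2 · 7.
Test candidates g = 2, 3, … against the prime factors q ∈ {2, 3, 7} of φ(127): g is a generator iff g^(126/q) ≢ 1 for every such q.
g = 2: 2^63 ≡ 1 — hits 1, so not a primitive root.
g = 3: 3^63 ≡ 126; 3^42 ≡ 107; 3^18 ≡ 4 — none is 1, so 3 is a primitive root.
So 3 is the smallest generator of (Z/127Z)^×.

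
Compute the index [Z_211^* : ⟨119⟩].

ord(119) | φ(211) = 211 − 1 = 210 = 2 · 3 · 5 · 7.
Divisors of 210: 1, 2, 3, 5, 6, 7, 10, 14, 15, 21, 30, 35, 42, 70, 105, 210.
Test each divisor d:
119^1 ≡ 119
119^2 ≡ 24
119^3 ≡ 113
119^5 ≡ 180
119^6 ≡ 109
119^7 ≡ 100
119^10 ≡ 117
119^14 ≡ 83
119^15 ≡ 171
119^21 ≡ 71
119^30 ≡ 123
119^35 ≡ 196
119^42 ≡ 188
119^70 ≡ 14
119^105 ≡ 1
The order of 119 is 105, so the subgroup it generates has 105 elements.
The index is φ(211) / ord(119) = 210 / 105 = 2.

2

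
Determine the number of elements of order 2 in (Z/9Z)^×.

1

φ(9) = φ(3^2) = 3·(3−1) = 6 = 2 · 3.
(Z/9Z)^× is cyclic (|G| = 6); a cyclic group of order m has exactly φ(d) elements of each order d | m, and none otherwise.
2 | 6, and φ(2) = 2 − 1 = 1.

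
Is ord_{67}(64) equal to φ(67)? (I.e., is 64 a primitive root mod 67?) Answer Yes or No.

φ(67) = 67 − 1 = 66 = 2 · 3 · 11.
Test 64^(66/q) mod 67 for each prime factor q of 66:
64^33 ≡ 1 (mod 67)  [q = 2: ≡ 1 ✗]
64^22 ≡ 1 (mod 67)  [q = 3: ≡ 1 ✗]
64^6 ≡ 59 (mod 67)  [q = 11: ≢ 1 ✓]
The check at q = 2 fails, so 64 generates a proper subgroup.

No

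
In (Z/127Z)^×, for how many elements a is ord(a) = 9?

6

φ(127) = 127 − 1 = 126 = 2 · 3^2 · 7.
(Z/127Z)^× is cyclic (|G| = 126); a cyclic group of order m has exactly φ(d) elements of each order d | m, and none otherwise.
9 = 3^2 divides 126, and φ(9) = 6.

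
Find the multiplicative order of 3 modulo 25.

20

The order of 3 must divide φ(25) = φ(5^2) = 5·(5−1) = 20 = 2^2 · 5.
Divisors of 20: 1, 2, 4, 5, 10, 20.
Test each divisor d:
3^1 ≡ 3
3^2 ≡ 9
3^4 ≡ 6
3^5 ≡ 18
3^10 ≡ 24
3^20 ≡ 1
Hence ord(3) = 20.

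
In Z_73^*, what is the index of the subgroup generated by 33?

1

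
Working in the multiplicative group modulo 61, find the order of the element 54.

60

ord(54) | φ(61) = 61 − 1 = 60 = 2^2 · 3 · 5.
Divisors of 60: 1, 2, 3, 4, 5, 6, 10, 12, 15, 20, 30, 60.
Evaluate successive powers at the divisors of 60:
54^1 ≡ 54 (mod 61)
54^2 ≡ 49 (mod 61)
54^3 ≡ 23 (mod 61)
54^4 ≡ 22 (mod 61)
54^5 ≡ 29 (mod 61)
54^6 ≡ 41 (mod 61)
54^10 ≡ 48 (mod 61)
54^12 ≡ 34 (mod 61)
54^15 ≡ 50 (mod 61)
54^20 ≡ 47 (mod 61)
54^30 ≡ 60 (mod 61)
54^60 ≡ 1 (mod 61) ✓
Therefore the multiplicative order of 54 modulo 61 is 60.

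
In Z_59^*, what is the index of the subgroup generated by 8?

1

Since 8 ∈ (Z/59Z)^×, its order divides φ(59) = 59 − 1 = 58 = 2 · 29.
Divisors of 58: 1, 2, 29, 58.
Evaluate successive powers at the divisors of 58:
8^1 ≡ 8 (mod 59)
8^2 ≡ 5 (mod 59)
8^29 ≡ 58 (mod 59)
8^58 ≡ 1 (mod 59) ✓
The order of 8 is 58, so the subgroup it generates has 58 elements.
[(Z/59Z)^× : ⟨8⟩] = 58/58 = 1.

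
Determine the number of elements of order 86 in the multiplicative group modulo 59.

0

φ(59) = 59 − 1 = 58 = 2 · 29.
Since (Z/59Z)^× is cyclic of order 58, the number of elements of order d is φ(d) when d | 58 and 0 otherwise.
86 does not divide 58, so no element of (Z/59Z)^× has order 86.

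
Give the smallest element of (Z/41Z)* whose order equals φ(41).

6

φ(41) = 41 − 1 = 40 = 2^3 · 5.
Test candidates g = 2, 3, … against the prime factors q ∈ {2, 5} of φ(41): g is a generator iff g^(40/q) ≢ 1 for every such q.
g = 2: 2^20 ≡ 1 — hits 1, so not a primitive root.
g = 3: 3^20 ≡ 40; 3^8 ≡ 1 — hits 1, so not a primitive root.
g = 4: 4^20 ≡ 1 — hits 1, so not a primitive root.
g = 5: 5^20 ≡ 1 — hits 1, so not a primitive root.
g = 6: 6^20 ≡ 40; 6^8 ≡ 10 — none is 1, so 6 is a primitive root.
The smallest primitive root modulo 41 is 6.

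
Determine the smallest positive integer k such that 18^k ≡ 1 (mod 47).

23

The order of 18 must divide φ(47) = 47 − 1 = 46 = 2 · 23.
Divisors of 46: 1, 2, 23, 46.
Evaluate successive powers at the divisors of 46:
18^1 ≡ 18
18^2 ≡ 42
18^23 ≡ 1
The smallest such exponent is 23, so the order of 18 is 23.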